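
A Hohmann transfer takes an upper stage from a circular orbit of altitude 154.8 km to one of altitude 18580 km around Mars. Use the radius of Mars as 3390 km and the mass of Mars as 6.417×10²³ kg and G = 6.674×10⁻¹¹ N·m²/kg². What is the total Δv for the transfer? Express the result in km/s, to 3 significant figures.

Δv_total ≈ 1.75 km/s

μ = GM = 6.674×10⁻¹¹ × 6.417×10²³ = 4.283×10¹³ m³/s².
r₁ = 3390 + 154.8 = 3544.8 km = 3.5448×10⁶ m.
r₂ = 3390 + 18580 = 21970 km = 2.1970×10⁷ m.
Transfer ellipse a_t = (r₁ + r₂)/2 = 1.276×10⁷ m.
At r₁: circular v_c1 = √(μ/r₁) = 3476 m/s; transfer-periapsis v_p = √[μ(2/r₁ − 1/a_t)] = 4561 m/s.
Δv₁ = v_p − v_c1 = 1086 m/s.
At r₂: circular v_c2 = √(μ/r₂) = 1396 m/s; transfer-apoapsis v_a = √[μ(2/r₂ − 1/a_t)] = 736.0 m/s.
Δv₂ = v_c2 − v_a = 660.2 m/s.
Total Δv = Δv₁ + Δv₂ = 1746 m/s = 1.746 km/s.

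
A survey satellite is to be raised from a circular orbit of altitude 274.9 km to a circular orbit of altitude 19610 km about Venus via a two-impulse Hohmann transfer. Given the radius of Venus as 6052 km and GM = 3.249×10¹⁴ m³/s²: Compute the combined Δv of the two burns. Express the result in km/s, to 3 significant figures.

r₁ = 6052 + 274.9 = 6326.9 km = 6.3269×10⁶ m.
r₂ = 6052 + 19610 = 25662 km = 2.5662×10⁷ m.
Transfer ellipse a_t = (r₁ + r₂)/2 = 1.599×10⁷ m.
At r₁: circular v_c1 = √(μ/r₁) = 7166 m/s; transfer-periapsis v_p = √[μ(2/r₁ − 1/a_t)] = 9077 m/s.
Δv₁ = v_p − v_c1 = 1911 m/s.
At r₂: circular v_c2 = √(μ/r₂) = 3558 m/s; transfer-apoapsis v_a = √[μ(2/r₂ − 1/a_t)] = 2238 m/s.
Δv₂ = v_c2 − v_a = 1320 m/s.
Total Δv = Δv₁ + Δv₂ = 3231 m/s = 3.231 km/s.

Δv_total ≈ 3.23 km/s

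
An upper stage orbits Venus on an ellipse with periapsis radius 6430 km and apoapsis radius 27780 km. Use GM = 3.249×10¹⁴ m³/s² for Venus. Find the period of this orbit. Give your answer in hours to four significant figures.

T ≈ 6.850 hours

Semi-major axis a = (r_p + r_a)/2 = (6430.0 + 27780)/2 = 17105 km = 1.710×10⁷ m.
By Kepler's third law T = 2π√(a³/μ) = 2π × 3.925×10³ = 2.466×10⁴ s.
= 6.850 hours.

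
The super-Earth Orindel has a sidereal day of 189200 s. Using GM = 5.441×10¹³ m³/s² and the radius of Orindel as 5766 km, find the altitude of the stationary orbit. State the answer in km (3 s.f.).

h_sync ≈ 30900 km

A synchronous orbit has period T, so by Kepler's third law a = (μT²/4π²)^(1/3).
μT²/4π² = 5.441×10¹³ × (1.892×10⁵)² / 39.48 = 4.934×10²² m³.
a = 3.668×10⁷ m = 36676 km.
Altitude h = a − R = 36676 − 5766 = 30910 km.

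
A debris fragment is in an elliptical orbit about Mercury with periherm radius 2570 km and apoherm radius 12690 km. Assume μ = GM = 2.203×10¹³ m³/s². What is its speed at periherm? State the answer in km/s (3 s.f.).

v ≈ 3.78 km/s

Semi-major axis a = (r_p + r_a)/2 = 7630.0 km = 7.630×10⁶ m.
Vis-viva: v² = μ(2/r − 1/a) = 2.203×10¹³ × (7.782×10⁻⁷ − 1.311×10⁻⁷) = 1.426×10⁷ m²/s².
v = 3776 m/s = 3.776 km/s.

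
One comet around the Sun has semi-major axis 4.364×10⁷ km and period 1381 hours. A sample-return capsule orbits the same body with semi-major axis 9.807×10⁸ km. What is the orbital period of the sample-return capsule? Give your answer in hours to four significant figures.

T₂ ≈ 1.471×10⁵ hours

Kepler's third law: T² ∝ a³, so T₂ = T₁ (a₂/a₁)^(3/2).
a₂/a₁ = 22.47, (a₂/a₁)^(3/2) = 106.5.
T₂ = 1381 × 106.5 = 1.471×10⁵ hours.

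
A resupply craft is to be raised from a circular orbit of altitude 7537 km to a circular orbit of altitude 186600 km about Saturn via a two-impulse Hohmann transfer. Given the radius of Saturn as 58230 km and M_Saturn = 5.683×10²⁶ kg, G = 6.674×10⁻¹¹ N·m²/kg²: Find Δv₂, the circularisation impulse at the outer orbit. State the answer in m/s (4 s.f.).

μ = GM = 6.674×10⁻¹¹ × 5.683×10²⁶ = 3.793×10¹⁶ m³/s².
r₁ = 58230 + 7537 = 65767 km = 6.5767×10⁷ m.
r₂ = 58230 + 186600 = 244830 km = 2.4483×10⁸ m.
Transfer ellipse a_t = (r₁ + r₂)/2 = 1.553×10⁸ m.
At r₁: circular v_c1 = √(μ/r₁) = 24010 m/s; transfer-perikrone v_p = √[μ(2/r₁ − 1/a_t)] = 30150 m/s.
At r₂: circular v_c2 = √(μ/r₂) = 12450 m/s; transfer-apokrone v_a = √[μ(2/r₂ − 1/a_t)] = 8100 m/s.
Δv₂ = v_c2 − v_a = 4347 m/s.

Δv ≈ 4347 m/s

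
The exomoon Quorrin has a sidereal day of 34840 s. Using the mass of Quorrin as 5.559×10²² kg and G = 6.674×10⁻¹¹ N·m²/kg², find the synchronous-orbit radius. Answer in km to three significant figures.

μ = GM = 6.674×10⁻¹¹ × 5.559×10²² = 3.710×10¹² m³/s².
A synchronous orbit has period T, so by Kepler's third law a = (μT²/4π²)^(1/3).
μT²/4π² = 3.710×10¹² × (3.484×10⁴)² / 39.48 = 1.141×10²⁰ m³.
a = 4.850×10⁶ m = 4849.8 km.

r_sync ≈ 4850 km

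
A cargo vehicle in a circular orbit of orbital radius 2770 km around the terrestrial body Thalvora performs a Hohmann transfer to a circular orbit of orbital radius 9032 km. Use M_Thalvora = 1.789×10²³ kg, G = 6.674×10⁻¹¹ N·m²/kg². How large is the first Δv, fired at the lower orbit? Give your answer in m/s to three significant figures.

μ = GM = 6.674×10⁻¹¹ × 1.789×10²³ = 1.194×10¹³ m³/s².
r₁ = 2770 km = 2.770×10⁶ m.
r₂ = 9032 km = 9.032×10⁶ m.
Transfer ellipse a_t = (r₁ + r₂)/2 = 5.901×10⁶ m.
At r₁: circular v_c1 = √(μ/r₁) = 2076 m/s; transfer-periapsis v_p = √[μ(2/r₁ − 1/a_t)] = 2569 m/s.
Δv₁ = v_p − v_c1 = 492.4 m/s.

Δv ≈ 492 m/s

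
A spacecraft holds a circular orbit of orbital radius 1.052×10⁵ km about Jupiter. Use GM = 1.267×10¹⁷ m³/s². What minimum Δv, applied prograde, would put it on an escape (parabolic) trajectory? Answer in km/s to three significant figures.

Δv ≈ 14.4 km/s

r = 1.052×10⁵ km = 1.052×10⁸ m.
Circular speed v_c = √(μ/r) = 34700 m/s.
Escape speed v_esc = √(2μ/r) = √2 × v_c = 49080 m/s.
Δv = v_esc − v_c = 14370 m/s = 14.37 km/s.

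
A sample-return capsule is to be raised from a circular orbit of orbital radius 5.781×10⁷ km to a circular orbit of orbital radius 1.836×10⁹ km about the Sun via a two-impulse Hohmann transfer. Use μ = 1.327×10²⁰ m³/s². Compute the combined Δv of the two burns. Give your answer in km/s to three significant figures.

Δv_total ≈ 25.2 km/s

r₁ = 5.781×10⁷ km = 5.781×10¹⁰ m.
r₂ = 1.836×10⁹ km = 1.836×10¹² m.
Transfer ellipse a_t = (r₁ + r₂)/2 = 9.469×10¹¹ m.
At r₁: circular v_c1 = √(μ/r₁) = 47910 m/s; transfer-perihelion v_p = √[μ(2/r₁ − 1/a_t)] = 66710 m/s.
Δv₁ = v_p − v_c1 = 18800 m/s.
At r₂: circular v_c2 = √(μ/r₂) = 8502 m/s; transfer-aphelion v_a = √[μ(2/r₂ − 1/a_t)] = 2101 m/s.
Δv₂ = v_c2 − v_a = 6401 m/s.
Total Δv = Δv₁ + Δv₂ = 25200 m/s = 25.20 km/s.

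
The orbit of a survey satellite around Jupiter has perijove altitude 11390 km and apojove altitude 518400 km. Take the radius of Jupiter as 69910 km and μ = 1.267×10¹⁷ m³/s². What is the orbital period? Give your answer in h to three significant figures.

r_p = 69910 + 11390 = 81300 km = 8.1300×10⁷ m.
r_a = 69910 + 518400 = 588310 km = 5.8831×10⁸ m.
Semi-major axis a = (r_p + r_a)/2 = (81300 + 5.8831×10⁵)/2 = 3.3480×10⁵ km = 3.348×10⁸ m.
By Kepler's third law T = 2π√(a³/μ) = 2π × 1.721×10⁴ = 1.081×10⁵ s.
= 30.04 h.

T ≈ 30.0 h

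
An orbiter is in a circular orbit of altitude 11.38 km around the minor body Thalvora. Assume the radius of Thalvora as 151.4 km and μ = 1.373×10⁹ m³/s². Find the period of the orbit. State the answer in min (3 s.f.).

r = 151.4 + 11.38 = 162.78 km = 1.6278×10⁵ m.
Kepler's third law: T = 2π√(r³/μ) = 2π√((1.628×10⁵)³ / 1.373×10⁹).
r³/μ = 3.141×10⁶ s², so T = 2π × 1.772×10³ = 1.114×10⁴ s.
Converting: 1.114×10⁴ s ÷ 60.00 = 185.6 min.

T ≈ 186 min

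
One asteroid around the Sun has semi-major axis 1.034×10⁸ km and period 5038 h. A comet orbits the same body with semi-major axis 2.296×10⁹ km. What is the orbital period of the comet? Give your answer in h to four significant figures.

T₂ ≈ 5.272×10⁵ h

Kepler's third law: T² ∝ a³, so T₂ = T₁ (a₂/a₁)^(3/2).
a₂/a₁ = 22.21, (a₂/a₁)^(3/2) = 104.6.
T₂ = 5038 × 104.6 = 5.272×10⁵ h.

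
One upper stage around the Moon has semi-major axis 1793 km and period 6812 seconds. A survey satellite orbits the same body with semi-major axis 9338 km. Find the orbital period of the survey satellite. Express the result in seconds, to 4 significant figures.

T₂ ≈ 80960 seconds

Kepler's third law: T² ∝ a³, so T₂ = T₁ (a₂/a₁)^(3/2).
a₂/a₁ = 5.208, (a₂/a₁)^(3/2) = 11.89.
T₂ = 6812 × 11.89 = 80960 seconds.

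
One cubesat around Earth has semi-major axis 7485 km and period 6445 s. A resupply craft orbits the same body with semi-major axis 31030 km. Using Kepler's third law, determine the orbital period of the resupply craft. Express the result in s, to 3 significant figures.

T₂ ≈ 54400 s

Kepler's third law: T² ∝ a³, so T₂ = T₁ (a₂/a₁)^(3/2).
a₂/a₁ = 4.146, (a₂/a₁)^(3/2) = 8.441.
T₂ = 6445 × 8.441 = 54400 s.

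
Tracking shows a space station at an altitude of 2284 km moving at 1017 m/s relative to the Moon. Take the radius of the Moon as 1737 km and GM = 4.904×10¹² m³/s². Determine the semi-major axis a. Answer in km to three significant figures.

a ≈ 3490 km

r = 1737 + 2284 = 4021.0 km = 4.021×10⁶ m.
Specific orbital energy ε = v²/2 − μ/r = (1017)²/2 − 4.904×10¹²/4.021×10⁶ = -7.025×10⁵ J/kg.
Since ε = −μ/(2a), a = −μ/(2ε) = 3.491×10⁶ m = 3490.6 km.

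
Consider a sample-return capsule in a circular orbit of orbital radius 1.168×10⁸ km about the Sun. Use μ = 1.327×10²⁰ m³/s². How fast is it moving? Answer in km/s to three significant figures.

v ≈ 33.7 km/s

r = 1.168×10⁸ km = 1.168×10¹¹ m.
For a circular orbit v = √(μ/r) = √(1.327×10²⁰ / 1.168×10¹¹) = √(1.136×10⁹) = 33710 m/s.
That is 33.71 km/s.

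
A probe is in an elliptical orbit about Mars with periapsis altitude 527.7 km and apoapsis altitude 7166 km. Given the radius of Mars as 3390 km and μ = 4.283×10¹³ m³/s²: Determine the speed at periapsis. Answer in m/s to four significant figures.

r_p = 3390 + 527.7 = 3917.7 km = 3.9177×10⁶ m.
r_a = 3390 + 7166 = 10556 km = 1.0556×10⁷ m.
Semi-major axis a = (r_p + r_a)/2 = 7236.9 km = 7.237×10⁶ m.
Vis-viva: v² = μ(2/r − 1/a) = 4.283×10¹³ × (5.105×10⁻⁷ − 1.382×10⁻⁷) = 1.595×10⁷ m²/s².
v = 3993 m/s.

v ≈ 3993 m/s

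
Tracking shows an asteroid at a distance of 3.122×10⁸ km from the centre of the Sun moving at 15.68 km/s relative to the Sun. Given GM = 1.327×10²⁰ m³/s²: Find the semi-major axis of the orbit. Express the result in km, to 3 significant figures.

a ≈ 2.20×10⁸ km

r = 3.122×10¹¹ m.
Specific orbital energy ε = v²/2 − μ/r = (15680)²/2 − 1.327×10²⁰/3.122×10¹¹ = -3.021×10⁸ J/kg.
Since ε = −μ/(2a), a = −μ/(2ε) = 2.196×10¹¹ m = 2.1962×10⁸ km.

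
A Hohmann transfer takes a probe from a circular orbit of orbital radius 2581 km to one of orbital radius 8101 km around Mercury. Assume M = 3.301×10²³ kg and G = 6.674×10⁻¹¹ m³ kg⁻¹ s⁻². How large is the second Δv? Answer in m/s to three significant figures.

Δv ≈ 503 m/s

μ = GM = 6.674×10⁻¹¹ × 3.301×10²³ = 2.203×10¹³ m³/s².
r₁ = 2581 km = 2.581×10⁶ m.
r₂ = 8101 km = 8.101×10⁶ m.
Transfer ellipse a_t = (r₁ + r₂)/2 = 5.341×10⁶ m.
At r₁: circular v_c1 = √(μ/r₁) = 2922 m/s; transfer-periherm v_p = √[μ(2/r₁ − 1/a_t)] = 3598 m/s.
At r₂: circular v_c2 = √(μ/r₂) = 1649 m/s; transfer-apoherm v_a = √[μ(2/r₂ − 1/a_t)] = 1146 m/s.
Δv₂ = v_c2 − v_a = 502.7 m/s.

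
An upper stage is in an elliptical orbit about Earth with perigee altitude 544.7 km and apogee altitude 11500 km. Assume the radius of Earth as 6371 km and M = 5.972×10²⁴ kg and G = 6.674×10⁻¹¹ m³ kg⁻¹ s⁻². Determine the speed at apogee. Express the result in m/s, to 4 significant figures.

μ = GM = 6.674×10⁻¹¹ × 5.972×10²⁴ = 3.986×10¹⁴ m³/s².
r_p = 6371 + 544.7 = 6915.7 km = 6.9157×10⁶ m.
r_a = 6371 + 11500 = 17871 km = 1.7871×10⁷ m.
Semi-major axis a = (r_p + r_a)/2 = 12393 km = 1.239×10⁷ m.
Vis-viva: v² = μ(2/r − 1/a) = 3.986×10¹⁴ × (1.119×10⁻⁷ − 8.069×10⁻⁸) = 1.245×10⁷ m²/s².
v = 3528 m/s.

v ≈ 3528 m/s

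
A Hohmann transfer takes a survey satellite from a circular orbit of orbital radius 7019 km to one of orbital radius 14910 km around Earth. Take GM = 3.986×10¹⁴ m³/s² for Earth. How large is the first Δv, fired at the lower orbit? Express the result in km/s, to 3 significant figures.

r₁ = 7019 km = 7.019×10⁶ m.
r₂ = 14910 km = 1.491×10⁷ m.
Transfer ellipse a_t = (r₁ + r₂)/2 = 1.096×10⁷ m.
At r₁: circular v_c1 = √(μ/r₁) = 7536 m/s; transfer-perigee v_p = √[μ(2/r₁ − 1/a_t)] = 8788 m/s.
Δv₁ = v_p − v_c1 = 1252 m/s.
= 1.252 km/s.

Δv ≈ 1.25 km/s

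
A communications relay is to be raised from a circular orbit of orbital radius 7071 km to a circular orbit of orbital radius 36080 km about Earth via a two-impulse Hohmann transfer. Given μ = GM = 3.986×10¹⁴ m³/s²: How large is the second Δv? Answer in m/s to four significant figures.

r₁ = 7071 km = 7.071×10⁶ m.
r₂ = 36080 km = 3.608×10⁷ m.
Transfer ellipse a_t = (r₁ + r₂)/2 = 2.158×10⁷ m.
At r₁: circular v_c1 = √(μ/r₁) = 7508 m/s; transfer-perigee v_p = √[μ(2/r₁ − 1/a_t)] = 9709 m/s.
At r₂: circular v_c2 = √(μ/r₂) = 3324 m/s; transfer-apogee v_a = √[μ(2/r₂ − 1/a_t)] = 1903 m/s.
Δv₂ = v_c2 − v_a = 1421 m/s.

Δv ≈ 1421 m/s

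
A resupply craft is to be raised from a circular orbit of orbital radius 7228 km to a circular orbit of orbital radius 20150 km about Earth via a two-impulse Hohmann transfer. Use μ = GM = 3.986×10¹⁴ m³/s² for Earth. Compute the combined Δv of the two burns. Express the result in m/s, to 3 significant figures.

Δv_total ≈ 2800 m/s

r₁ = 7228 km = 7.228×10⁶ m.
r₂ = 20150 km = 2.015×10⁷ m.
Transfer ellipse a_t = (r₁ + r₂)/2 = 1.369×10⁷ m.
At r₁: circular v_c1 = √(μ/r₁) = 7426 m/s; transfer-perigee v_p = √[μ(2/r₁ − 1/a_t)] = 9010 m/s.
Δv₁ = v_p − v_c1 = 1584 m/s.
At r₂: circular v_c2 = √(μ/r₂) = 4448 m/s; transfer-apogee v_a = √[μ(2/r₂ − 1/a_t)] = 3232 m/s.
Δv₂ = v_c2 − v_a = 1216 m/s.
Total Δv = Δv₁ + Δv₂ = 2799 m/s.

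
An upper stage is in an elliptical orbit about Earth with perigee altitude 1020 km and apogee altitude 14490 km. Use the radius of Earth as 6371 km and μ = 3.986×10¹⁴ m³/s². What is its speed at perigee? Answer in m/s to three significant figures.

v ≈ 8920 m/s

r_p = 6371 + 1020 = 7391.0 km = 7.3910×10⁶ m.
r_a = 6371 + 14490 = 20861 km = 2.0861×10⁷ m.
Semi-major axis a = (r_p + r_a)/2 = 14126 km = 1.413×10⁷ m.
Vis-viva: v² = μ(2/r − 1/a) = 3.986×10¹⁴ × (2.706×10⁻⁷ − 7.079×10⁻⁸) = 7.964×10⁷ m²/s².
v = 8924 m/s.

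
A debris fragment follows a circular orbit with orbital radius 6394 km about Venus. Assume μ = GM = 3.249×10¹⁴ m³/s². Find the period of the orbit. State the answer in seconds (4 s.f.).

T ≈ 5636 seconds

r = 6394 km = 6.394×10⁶ m.
Kepler's third law: T = 2π√(r³/μ) = 2π√((6.394×10⁶)³ / 3.249×10¹⁴).
r³/μ = 8.046×10⁵ s², so T = 2π × 8.970×10² = 5.636×10³ s.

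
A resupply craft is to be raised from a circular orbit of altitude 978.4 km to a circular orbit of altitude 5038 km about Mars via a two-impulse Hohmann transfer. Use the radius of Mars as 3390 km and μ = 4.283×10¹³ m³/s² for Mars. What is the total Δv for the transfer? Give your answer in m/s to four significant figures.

r₁ = 3390 + 978.4 = 4368.4 km = 4.3684×10⁶ m.
r₂ = 3390 + 5038 = 8428.0 km = 8.4280×10⁶ m.
Transfer ellipse a_t = (r₁ + r₂)/2 = 6.398×10⁶ m.
At r₁: circular v_c1 = √(μ/r₁) = 3131 m/s; transfer-periapsis v_p = √[μ(2/r₁ − 1/a_t)] = 3594 m/s.
Δv₁ = v_p − v_c1 = 462.5 m/s.
At r₂: circular v_c2 = √(μ/r₂) = 2254 m/s; transfer-apoapsis v_a = √[μ(2/r₂ − 1/a_t)] = 1863 m/s.
Δv₂ = v_c2 − v_a = 391.6 m/s.
Total Δv = Δv₁ + Δv₂ = 854.1 m/s.

Δv_total ≈ 854.1 m/s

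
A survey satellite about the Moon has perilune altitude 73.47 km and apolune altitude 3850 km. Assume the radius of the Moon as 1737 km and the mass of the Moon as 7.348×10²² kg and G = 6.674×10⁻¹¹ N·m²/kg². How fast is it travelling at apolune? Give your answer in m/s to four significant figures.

μ = GM = 6.674×10⁻¹¹ × 7.348×10²² = 4.904×10¹² m³/s².
r_p = 1737 + 73.47 = 1810.5 km = 1.8105×10⁶ m.
r_a = 1737 + 3850 = 5587.0 km = 5.5870×10⁶ m.
Semi-major axis a = (r_p + r_a)/2 = 3698.7 km = 3.699×10⁶ m.
Vis-viva: v² = μ(2/r − 1/a) = 4.904×10¹² × (3.580×10⁻⁷ − 2.704×10⁻⁷) = 4.296×10⁵ m²/s².
v = 655.5 m/s.

v ≈ 655.5 m/s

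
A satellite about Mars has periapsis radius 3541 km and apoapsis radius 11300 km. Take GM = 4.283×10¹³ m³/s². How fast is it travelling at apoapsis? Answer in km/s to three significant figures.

Semi-major axis a = (r_p + r_a)/2 = 7420.5 km = 7.420×10⁶ m.
Vis-viva: v² = μ(2/r − 1/a) = 4.283×10¹³ × (1.770×10⁻⁷ − 1.348×10⁻⁷) = 1.809×10⁶ m²/s².
v = 1345 m/s = 1.345 km/s.

v ≈ 1.34 km/s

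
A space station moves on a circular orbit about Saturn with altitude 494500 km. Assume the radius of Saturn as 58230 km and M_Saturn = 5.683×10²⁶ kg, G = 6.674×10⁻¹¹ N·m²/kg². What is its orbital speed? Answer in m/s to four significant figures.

μ = GM = 6.674×10⁻¹¹ × 5.683×10²⁶ = 3.793×10¹⁶ m³/s².
r = 58230 + 494500 = 552730 km = 5.5273×10⁸ m.
For a circular orbit v = √(μ/r) = √(3.793×10¹⁶ / 5.527×10⁸) = √(6.862×10⁷) = 8284 m/s.

v ≈ 8284 m/s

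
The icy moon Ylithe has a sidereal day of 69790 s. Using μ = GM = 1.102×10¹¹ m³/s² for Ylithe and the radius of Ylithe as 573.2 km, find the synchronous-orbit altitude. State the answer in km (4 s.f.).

A synchronous orbit has period T, so by Kepler's third law a = (μT²/4π²)^(1/3).
μT²/4π² = 1.102×10¹¹ × (6.979×10⁴)² / 39.48 = 1.360×10¹⁹ m³.
a = 2.387×10⁶ m = 2386.7 km.
Altitude h = a − R = 2386.7 − 573.2 = 1813.5 km.

h_sync ≈ 1814 km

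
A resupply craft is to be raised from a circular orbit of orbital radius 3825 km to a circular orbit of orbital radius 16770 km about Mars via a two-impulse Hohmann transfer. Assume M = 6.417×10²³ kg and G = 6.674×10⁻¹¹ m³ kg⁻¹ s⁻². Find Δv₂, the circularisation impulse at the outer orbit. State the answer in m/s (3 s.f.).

μ = GM = 6.674×10⁻¹¹ × 6.417×10²³ = 4.283×10¹³ m³/s².
r₁ = 3825 km = 3.825×10⁶ m.
r₂ = 16770 km = 1.677×10⁷ m.
Transfer ellipse a_t = (r₁ + r₂)/2 = 1.030×10⁷ m.
At r₁: circular v_c1 = √(μ/r₁) = 3346 m/s; transfer-periapsis v_p = √[μ(2/r₁ − 1/a_t)] = 4270 m/s.
At r₂: circular v_c2 = √(μ/r₂) = 1598 m/s; transfer-apoapsis v_a = √[μ(2/r₂ − 1/a_t)] = 974.0 m/s.
Δv₂ = v_c2 − v_a = 624.1 m/s.

Δv ≈ 624 m/s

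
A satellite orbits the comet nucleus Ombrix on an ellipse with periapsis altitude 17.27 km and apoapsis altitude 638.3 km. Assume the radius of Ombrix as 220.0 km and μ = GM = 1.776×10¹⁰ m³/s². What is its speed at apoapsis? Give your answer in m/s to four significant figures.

v ≈ 94.67 m/s

r_p = 220.0 + 17.27 = 237.27 km = 2.3727×10⁵ m.
r_a = 220.0 + 638.3 = 858.30 km = 8.5830×10⁵ m.
Semi-major axis a = (r_p + r_a)/2 = 547.78 km = 5.478×10⁵ m.
Vis-viva: v² = μ(2/r − 1/a) = 1.776×10¹⁰ × (2.330×10⁻⁶ − 1.826×10⁻⁶) = 8.963×10³ m²/s².
v = 94.67 m/s.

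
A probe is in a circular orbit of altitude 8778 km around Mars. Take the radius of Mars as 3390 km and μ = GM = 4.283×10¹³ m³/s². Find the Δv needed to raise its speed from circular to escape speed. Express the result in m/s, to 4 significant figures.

r = 3390 + 8778 = 12168 km = 1.2168×10⁷ m.
Circular speed v_c = √(μ/r) = 1876 m/s.
Escape speed v_esc = √(2μ/r) = √2 × v_c = 2653 m/s.
Δv = v_esc − v_c = 777.1 m/s.

Δv ≈ 777.1 m/s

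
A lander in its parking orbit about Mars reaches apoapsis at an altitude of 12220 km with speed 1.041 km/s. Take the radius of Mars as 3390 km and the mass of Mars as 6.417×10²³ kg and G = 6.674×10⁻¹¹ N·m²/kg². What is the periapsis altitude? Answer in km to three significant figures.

μ = GM = 6.674×10⁻¹¹ × 6.417×10²³ = 4.283×10¹³ m³/s².
r_a = 3390 + 12220 = 15610 km = 1.561×10⁷ m.
Specific energy ε = v²/2 − μ/r = -2.202×10⁶ J/kg, so a = −μ/(2ε) = 9.726×10⁶ m.
The apsides satisfy r_p + r_a = 2a, so the periapsis radius is 2a − r_a = 3.842×10⁶ m = 3841.6 km.
Periapsis altitude = 3841.6 − 3390 = 451.59 km.

periapsis altitude ≈ 452 km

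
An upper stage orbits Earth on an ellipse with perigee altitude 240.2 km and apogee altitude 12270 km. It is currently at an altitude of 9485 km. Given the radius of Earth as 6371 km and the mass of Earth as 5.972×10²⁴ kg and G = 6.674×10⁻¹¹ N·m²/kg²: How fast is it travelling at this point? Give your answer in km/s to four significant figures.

v ≈ 4.325 km/s

μ = GM = 6.674×10⁻¹¹ × 5.972×10²⁴ = 3.986×10¹⁴ m³/s².
r_p = 6371 + 240.2 = 6611.2 km = 6.6112×10⁶ m.
r_a = 6371 + 12270 = 18641 km = 1.8641×10⁷ m.
r = 6371 + 9485 = 15856 km = 1.586×10⁷ m.
Semi-major axis a = (r_p + r_a)/2 = 12626 km = 1.263×10⁷ m.
Vis-viva: v² = μ(2/r − 1/a) = 3.986×10¹⁴ × (1.261×10⁻⁷ − 7.920×10⁻⁸) = 1.871×10⁷ m²/s².
v = 4325 m/s = 4.325 km/s.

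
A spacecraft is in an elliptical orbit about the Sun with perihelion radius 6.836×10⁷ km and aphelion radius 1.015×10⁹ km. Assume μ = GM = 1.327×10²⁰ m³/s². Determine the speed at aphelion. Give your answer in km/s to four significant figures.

Semi-major axis a = (r_p + r_a)/2 = 5.4168×10⁸ km = 5.417×10¹¹ m.
Vis-viva: v² = μ(2/r − 1/a) = 1.327×10²⁰ × (1.970×10⁻¹² − 1.846×10⁻¹²) = 1.650×10⁷ m²/s².
v = 4062 m/s = 4.062 km/s.

v ≈ 4.062 km/s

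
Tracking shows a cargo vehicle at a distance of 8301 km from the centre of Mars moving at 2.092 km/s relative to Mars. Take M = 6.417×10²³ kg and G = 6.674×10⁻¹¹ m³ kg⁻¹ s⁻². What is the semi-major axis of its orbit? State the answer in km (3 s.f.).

a ≈ 7210 km

μ = GM = 6.674×10⁻¹¹ × 6.417×10²³ = 4.283×10¹³ m³/s².
r = 8.301×10⁶ m.
Specific orbital energy ε = v²/2 − μ/r = (2092)²/2 − 4.283×10¹³/8.301×10⁶ = -2.971×10⁶ J/kg.
Since ε = −μ/(2a), a = −μ/(2ε) = 7.207×10⁶ m = 7207.4 km.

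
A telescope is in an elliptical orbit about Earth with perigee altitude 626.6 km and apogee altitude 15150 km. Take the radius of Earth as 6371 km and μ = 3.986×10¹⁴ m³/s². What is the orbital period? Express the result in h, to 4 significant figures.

T ≈ 4.707 h

r_p = 6371 + 626.6 = 6997.6 km = 6.9976×10⁶ m.
r_a = 6371 + 15150 = 21521 km = 2.1521×10⁷ m.
Semi-major axis a = (r_p + r_a)/2 = (6997.6 + 21521)/2 = 14259 km = 1.426×10⁷ m.
By Kepler's third law T = 2π√(a³/μ) = 2π × 2.697×10³ = 1.695×10⁴ s.
= 4.707 h.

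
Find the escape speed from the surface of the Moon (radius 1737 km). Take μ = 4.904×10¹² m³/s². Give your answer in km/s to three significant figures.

v_esc ≈ 2.38 km/s

r = R = 1.737×10⁶ m.
Escape speed v_esc = √(2μ/r) = √(2 × 4.904×10¹² / 1.737×10⁶) = √(5.647×10⁶) = 2376 m/s.
= 2.376 km/s.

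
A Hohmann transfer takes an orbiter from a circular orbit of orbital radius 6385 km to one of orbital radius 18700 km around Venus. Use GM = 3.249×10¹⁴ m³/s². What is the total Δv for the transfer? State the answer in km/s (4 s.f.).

Δv_total ≈ 2.771 km/s

r₁ = 6385 km = 6.385×10⁶ m.
r₂ = 18700 km = 1.870×10⁷ m.
Transfer ellipse a_t = (r₁ + r₂)/2 = 1.254×10⁷ m.
At r₁: circular v_c1 = √(μ/r₁) = 7133 m/s; transfer-periapsis v_p = √[μ(2/r₁ − 1/a_t)] = 8710 m/s.
Δv₁ = v_p − v_c1 = 1577 m/s.
At r₂: circular v_c2 = √(μ/r₂) = 4168 m/s; transfer-apoapsis v_a = √[μ(2/r₂ − 1/a_t)] = 2974 m/s.
Δv₂ = v_c2 − v_a = 1194 m/s.
Total Δv = Δv₁ + Δv₂ = 2771 m/s = 2.771 km/s.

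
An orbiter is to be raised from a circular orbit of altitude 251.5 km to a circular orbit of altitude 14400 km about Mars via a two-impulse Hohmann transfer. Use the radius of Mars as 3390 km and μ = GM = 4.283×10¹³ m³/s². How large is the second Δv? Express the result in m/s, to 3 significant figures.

Δv ≈ 647 m/s

r₁ = 3390 + 251.5 = 3641.5 km = 3.6415×10⁶ m.
r₂ = 3390 + 14400 = 17790 km = 1.7790×10⁷ m.
Transfer ellipse a_t = (r₁ + r₂)/2 = 1.072×10⁷ m.
At r₁: circular v_c1 = √(μ/r₁) = 3430 m/s; transfer-periapsis v_p = √[μ(2/r₁ − 1/a_t)] = 4419 m/s.
At r₂: circular v_c2 = √(μ/r₂) = 1552 m/s; transfer-apoapsis v_a = √[μ(2/r₂ − 1/a_t)] = 904.5 m/s.
Δv₂ = v_c2 − v_a = 647.1 m/s.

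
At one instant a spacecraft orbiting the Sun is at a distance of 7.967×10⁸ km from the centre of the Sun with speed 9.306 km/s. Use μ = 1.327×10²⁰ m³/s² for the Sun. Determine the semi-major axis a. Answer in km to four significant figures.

a ≈ 5.383×10⁸ km

r = 7.967×10¹¹ m.
Vis-viva rearranged: 1/a = 2/r − v²/μ = 2.510×10⁻¹² − 6.526×10⁻¹³ = 1.858×10⁻¹² m⁻¹.
a = 5.383×10¹¹ m = 5.3829×10⁸ km.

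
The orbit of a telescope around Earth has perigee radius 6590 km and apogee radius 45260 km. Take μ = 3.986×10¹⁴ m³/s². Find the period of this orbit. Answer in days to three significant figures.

T ≈ 0.481 days

Semi-major axis a = (r_p + r_a)/2 = (6590.0 + 45260)/2 = 25925 km = 2.592×10⁷ m.
By Kepler's third law T = 2π√(a³/μ) = 2π × 6.612×10³ = 4.154×10⁴ s.
= 0.4808 days.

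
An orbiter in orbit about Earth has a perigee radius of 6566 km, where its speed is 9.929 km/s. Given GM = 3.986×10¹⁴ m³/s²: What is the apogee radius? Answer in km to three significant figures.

apogee radius ≈ 28400 km

r_p = 6.566×10⁶ m.
Specific energy ε = v²/2 − μ/r = -1.141×10⁷ J/kg, so a = −μ/(2ε) = 1.746×10⁷ m.
The apsides satisfy r_p + r_a = 2a, so the apogee radius is 2a − r_p = 2.836×10⁷ m = 28356 km.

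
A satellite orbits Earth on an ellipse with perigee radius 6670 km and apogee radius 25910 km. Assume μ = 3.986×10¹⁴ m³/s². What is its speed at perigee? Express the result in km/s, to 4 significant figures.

v ≈ 9.749 km/s

Semi-major axis a = (r_p + r_a)/2 = 16290 km = 1.629×10⁷ m.
Vis-viva: v² = μ(2/r − 1/a) = 3.986×10¹⁴ × (2.999×10⁻⁷ − 6.139×10⁻⁸) = 9.505×10⁷ m²/s².
v = 9749 m/s = 9.749 km/s.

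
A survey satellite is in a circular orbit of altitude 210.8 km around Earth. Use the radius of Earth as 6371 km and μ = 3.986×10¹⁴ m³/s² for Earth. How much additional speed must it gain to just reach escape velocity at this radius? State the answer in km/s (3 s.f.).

Δv ≈ 3.22 km/s

r = 6371 + 210.8 = 6581.8 km = 6.5818×10⁶ m.
Circular speed v_c = √(μ/r) = 7782 m/s.
Escape speed v_esc = √(2μ/r) = √2 × v_c = 11010 m/s.
Δv = v_esc − v_c = 3223 m/s = 3.223 km/s.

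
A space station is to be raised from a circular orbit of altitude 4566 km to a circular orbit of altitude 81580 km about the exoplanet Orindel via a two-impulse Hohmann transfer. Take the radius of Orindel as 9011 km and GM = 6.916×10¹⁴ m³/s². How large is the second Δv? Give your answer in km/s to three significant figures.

r₁ = 9011 + 4566 = 13577 km = 1.3577×10⁷ m.
r₂ = 9011 + 81580 = 90591 km = 9.0591×10⁷ m.
Transfer ellipse a_t = (r₁ + r₂)/2 = 5.208×10⁷ m.
At r₁: circular v_c1 = √(μ/r₁) = 7137 m/s; transfer-periapsis v_p = √[μ(2/r₁ − 1/a_t)] = 9413 m/s.
At r₂: circular v_c2 = √(μ/r₂) = 2763 m/s; transfer-apoapsis v_a = √[μ(2/r₂ − 1/a_t)] = 1411 m/s.
Δv₂ = v_c2 − v_a = 1352 m/s.
= 1.352 km/s.

Δv ≈ 1.35 km/s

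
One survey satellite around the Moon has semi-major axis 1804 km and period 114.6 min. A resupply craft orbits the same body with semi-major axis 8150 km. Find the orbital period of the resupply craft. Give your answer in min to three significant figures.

T₂ ≈ 1100 min

Kepler's third law: T² ∝ a³, so T₂ = T₁ (a₂/a₁)^(3/2).
a₂/a₁ = 4.518, (a₂/a₁)^(3/2) = 9.602.
T₂ = 114.6 × 9.602 = 1100 min.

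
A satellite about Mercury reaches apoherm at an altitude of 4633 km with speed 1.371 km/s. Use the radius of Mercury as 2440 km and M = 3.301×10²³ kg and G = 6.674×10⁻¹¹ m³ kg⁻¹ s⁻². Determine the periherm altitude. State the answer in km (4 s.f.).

μ = GM = 6.674×10⁻¹¹ × 3.301×10²³ = 2.203×10¹³ m³/s².
r_a = 2440 + 4633 = 7073.0 km = 7.073×10⁶ m.
Specific energy ε = v²/2 − μ/r = -2.175×10⁶ J/kg, so a = −μ/(2ε) = 5.065×10⁶ m.
The apsides satisfy r_p + r_a = 2a, so the periherm radius is 2a − r_a = 3.056×10⁶ m = 3056.3 km.
Periherm altitude = 3056.3 − 2440 = 616.30 km.

periherm altitude ≈ 616.3 km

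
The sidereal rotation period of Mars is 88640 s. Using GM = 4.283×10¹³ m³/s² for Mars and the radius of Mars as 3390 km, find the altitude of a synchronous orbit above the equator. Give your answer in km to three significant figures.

h_sync ≈ 17000 km

A synchronous orbit has period T, so by Kepler's third law a = (μT²/4π²)^(1/3).
μT²/4π² = 4.283×10¹³ × (8.864×10⁴)² / 39.48 = 8.524×10²¹ m³.
a = 2.043×10⁷ m = 20428 km.
Altitude h = a − R = 20428 − 3390 = 17038 km.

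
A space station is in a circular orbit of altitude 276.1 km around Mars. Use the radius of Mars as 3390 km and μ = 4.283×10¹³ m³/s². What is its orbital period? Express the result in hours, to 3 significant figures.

r = 3390 + 276.1 = 3666.1 km = 3.6661×10⁶ m.
Kepler's third law: T = 2π√(r³/μ) = 2π√((3.666×10⁶)³ / 4.283×10¹³).
r³/μ = 1.150×10⁶ s², so T = 2π × 1.073×10³ = 6.739×10³ s.
Converting: 6.739×10³ s ÷ 3600 = 1.872 hours.

T ≈ 1.87 hours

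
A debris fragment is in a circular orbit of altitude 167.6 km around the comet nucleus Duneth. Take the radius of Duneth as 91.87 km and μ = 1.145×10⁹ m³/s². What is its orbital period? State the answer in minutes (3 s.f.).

T ≈ 409 minutes

r = 91.87 + 167.6 = 259.47 km = 2.5947×10⁵ m.
Kepler's third law: T = 2π√(r³/μ) = 2π√((2.595×10⁵)³ / 1.145×10⁹).
r³/μ = 1.526×10⁷ s², so T = 2π × 3.906×10³ = 2.454×10⁴ s.
Converting: 2.454×10⁴ s ÷ 60.00 = 409.0 minutes.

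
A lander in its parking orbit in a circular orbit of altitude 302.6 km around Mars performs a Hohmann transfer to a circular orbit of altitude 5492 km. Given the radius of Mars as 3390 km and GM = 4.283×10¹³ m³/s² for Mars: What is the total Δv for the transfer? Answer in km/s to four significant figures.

r₁ = 3390 + 302.6 = 3692.6 km = 3.6926×10⁶ m.
r₂ = 3390 + 5492 = 8882.0 km = 8.8820×10⁶ m.
Transfer ellipse a_t = (r₁ + r₂)/2 = 6.287×10⁶ m.
At r₁: circular v_c1 = √(μ/r₁) = 3406 m/s; transfer-periapsis v_p = √[μ(2/r₁ − 1/a_t)] = 4048 m/s.
Δv₁ = v_p − v_c1 = 642.2 m/s.
At r₂: circular v_c2 = √(μ/r₂) = 2196 m/s; transfer-apoapsis v_a = √[μ(2/r₂ − 1/a_t)] = 1683 m/s.
Δv₂ = v_c2 − v_a = 513.1 m/s.
Total Δv = Δv₁ + Δv₂ = 1155 m/s = 1.155 km/s.

Δv_total ≈ 1.155 km/s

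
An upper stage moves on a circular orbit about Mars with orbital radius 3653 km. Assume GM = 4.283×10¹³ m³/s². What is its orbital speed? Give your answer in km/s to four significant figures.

v ≈ 3.424 km/s

r = 3653 km = 3.653×10⁶ m.
For a circular orbit v = √(μ/r) = √(4.283×10¹³ / 3.653×10⁶) = √(1.172×10⁷) = 3424 m/s.
That is 3.424 km/s.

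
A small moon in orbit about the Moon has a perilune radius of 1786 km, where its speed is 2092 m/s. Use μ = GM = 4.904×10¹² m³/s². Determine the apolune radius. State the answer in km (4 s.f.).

apolune radius ≈ 7009 km

r_p = 1.786×10⁶ m.
Specific energy ε = v²/2 − μ/r = -5.576×10⁵ J/kg, so a = −μ/(2ε) = 4.398×10⁶ m.
The apsides satisfy r_p + r_a = 2a, so the apolune radius is 2a − r_p = 7.009×10⁶ m = 7009.3 km.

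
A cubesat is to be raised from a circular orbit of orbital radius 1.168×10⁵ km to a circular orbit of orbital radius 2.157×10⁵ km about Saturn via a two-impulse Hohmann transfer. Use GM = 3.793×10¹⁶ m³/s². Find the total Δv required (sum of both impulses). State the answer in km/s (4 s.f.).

Δv_total ≈ 4.652 km/s

r₁ = 1.168×10⁵ km = 1.168×10⁸ m.
r₂ = 2.157×10⁵ km = 2.157×10⁸ m.
Transfer ellipse a_t = (r₁ + r₂)/2 = 1.662×10⁸ m.
At r₁: circular v_c1 = √(μ/r₁) = 18020 m/s; transfer-perikrone v_p = √[μ(2/r₁ − 1/a_t)] = 20530 m/s.
Δv₁ = v_p − v_c1 = 2506 m/s.
At r₂: circular v_c2 = √(μ/r₂) = 13260 m/s; transfer-apokrone v_a = √[μ(2/r₂ − 1/a_t)] = 11110 m/s.
Δv₂ = v_c2 − v_a = 2146 m/s.
Total Δv = Δv₁ + Δv₂ = 4652 m/s = 4.652 km/s.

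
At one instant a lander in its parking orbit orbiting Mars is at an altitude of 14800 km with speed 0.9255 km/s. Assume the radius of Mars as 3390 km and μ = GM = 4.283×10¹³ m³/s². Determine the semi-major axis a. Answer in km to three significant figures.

a ≈ 11100 km

r = 3390 + 14800 = 18190 km = 1.819×10⁷ m.
Vis-viva rearranged: 1/a = 2/r − v²/μ = 1.100×10⁻⁷ − 2.000×10⁻⁸ = 8.995×10⁻⁸ m⁻¹.
a = 1.112×10⁷ m = 11117 km.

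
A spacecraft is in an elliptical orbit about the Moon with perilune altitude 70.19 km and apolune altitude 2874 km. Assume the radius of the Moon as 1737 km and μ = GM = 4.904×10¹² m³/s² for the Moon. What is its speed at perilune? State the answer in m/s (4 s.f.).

v ≈ 1975 m/s

r_p = 1737 + 70.19 = 1807.2 km = 1.8072×10⁶ m.
r_a = 1737 + 2874 = 4611.0 km = 4.6110×10⁶ m.
Semi-major axis a = (r_p + r_a)/2 = 3209.1 km = 3.209×10⁶ m.
Vis-viva: v² = μ(2/r − 1/a) = 4.904×10¹² × (1.107×10⁻⁶ − 3.116×10⁻⁷) = 3.899×10⁶ m²/s².
v = 1975 m/s.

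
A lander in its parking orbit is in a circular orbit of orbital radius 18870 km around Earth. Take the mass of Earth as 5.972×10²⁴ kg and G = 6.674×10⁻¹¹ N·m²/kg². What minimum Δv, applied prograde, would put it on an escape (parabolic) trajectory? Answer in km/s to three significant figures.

μ = GM = 6.674×10⁻¹¹ × 5.972×10²⁴ = 3.986×10¹⁴ m³/s².
r = 18870 km = 1.887×10⁷ m.
Circular speed v_c = √(μ/r) = 4596 m/s.
Escape speed v_esc = √(2μ/r) = √2 × v_c = 6500 m/s.
Δv = v_esc − v_c = 1904 m/s = 1.904 km/s.

Δv ≈ 1.90 km/s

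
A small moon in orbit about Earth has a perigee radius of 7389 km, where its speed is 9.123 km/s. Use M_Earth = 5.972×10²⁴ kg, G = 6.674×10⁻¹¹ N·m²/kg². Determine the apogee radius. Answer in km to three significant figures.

μ = GM = 6.674×10⁻¹¹ × 5.972×10²⁴ = 3.986×10¹⁴ m³/s².
r_p = 7.389×10⁶ m.
Specific energy ε = v²/2 − μ/r = -1.233×10⁷ J/kg, so a = −μ/(2ε) = 1.617×10⁷ m.
The apsides satisfy r_p + r_a = 2a, so the apogee radius is 2a − r_p = 2.495×10⁷ m = 24945 km.

apogee radius ≈ 24900 km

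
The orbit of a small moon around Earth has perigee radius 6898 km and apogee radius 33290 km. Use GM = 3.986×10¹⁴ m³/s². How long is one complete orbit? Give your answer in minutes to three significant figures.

Semi-major axis a = (r_p + r_a)/2 = (6898.0 + 33290)/2 = 20094 km = 2.009×10⁷ m.
By Kepler's third law T = 2π√(a³/μ) = 2π × 4.512×10³ = 2.835×10⁴ s.
= 472.5 minutes.

T ≈ 472 minutes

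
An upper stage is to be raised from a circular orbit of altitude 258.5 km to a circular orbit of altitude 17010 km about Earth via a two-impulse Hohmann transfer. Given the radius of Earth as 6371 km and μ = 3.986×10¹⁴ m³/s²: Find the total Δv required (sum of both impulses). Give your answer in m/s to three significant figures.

Δv_total ≈ 3310 m/s

r₁ = 6371 + 258.5 = 6629.5 km = 6.6295×10⁶ m.
r₂ = 6371 + 17010 = 23381 km = 2.3381×10⁷ m.
Transfer ellipse a_t = (r₁ + r₂)/2 = 1.501×10⁷ m.
At r₁: circular v_c1 = √(μ/r₁) = 7754 m/s; transfer-perigee v_p = √[μ(2/r₁ − 1/a_t)] = 9679 m/s.
Δv₁ = v_p − v_c1 = 1925 m/s.
At r₂: circular v_c2 = √(μ/r₂) = 4129 m/s; transfer-apogee v_a = √[μ(2/r₂ − 1/a_t)] = 2744 m/s.
Δv₂ = v_c2 − v_a = 1384 m/s.
Total Δv = Δv₁ + Δv₂ = 3310 m/s.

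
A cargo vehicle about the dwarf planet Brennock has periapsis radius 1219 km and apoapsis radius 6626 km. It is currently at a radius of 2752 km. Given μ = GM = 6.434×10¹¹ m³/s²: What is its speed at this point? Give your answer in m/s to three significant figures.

v ≈ 551 m/s

Semi-major axis a = (r_p + r_a)/2 = 3922.5 km = 3.922×10⁶ m.
Vis-viva: v² = μ(2/r − 1/a) = 6.434×10¹¹ × (7.267×10⁻⁷ − 2.549×10⁻⁷) = 3.036×10⁵ m²/s².
v = 551.0 m/s.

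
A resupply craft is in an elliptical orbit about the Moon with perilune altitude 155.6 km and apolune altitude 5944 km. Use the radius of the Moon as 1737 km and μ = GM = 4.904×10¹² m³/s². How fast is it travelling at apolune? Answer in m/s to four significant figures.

r_p = 1737 + 155.6 = 1892.6 km = 1.8926×10⁶ m.
r_a = 1737 + 5944 = 7681.0 km = 7.6810×10⁶ m.
Semi-major axis a = (r_p + r_a)/2 = 4786.8 km = 4.787×10⁶ m.
Vis-viva: v² = μ(2/r − 1/a) = 4.904×10¹² × (2.604×10⁻⁷ − 2.089×10⁻⁷) = 2.524×10⁵ m²/s².
v = 502.4 m/s.

v ≈ 502.4 m/s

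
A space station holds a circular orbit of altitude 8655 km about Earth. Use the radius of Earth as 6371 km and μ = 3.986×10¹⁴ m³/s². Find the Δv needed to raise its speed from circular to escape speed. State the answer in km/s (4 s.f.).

Δv ≈ 2.133 km/s

r = 6371 + 8655 = 15026 km = 1.5026×10⁷ m.
Circular speed v_c = √(μ/r) = 5150 m/s.
Escape speed v_esc = √(2μ/r) = √2 × v_c = 7284 m/s.
Δv = v_esc − v_c = 2133 m/s = 2.133 km/s.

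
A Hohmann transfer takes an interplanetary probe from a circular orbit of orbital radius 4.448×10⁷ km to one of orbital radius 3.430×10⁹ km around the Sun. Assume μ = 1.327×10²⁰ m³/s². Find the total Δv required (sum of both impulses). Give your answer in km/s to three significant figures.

Δv_total ≈ 27.4 km/s

r₁ = 4.448×10⁷ km = 4.448×10¹⁰ m.
r₂ = 3.430×10⁹ km = 3.430×10¹² m.
Transfer ellipse a_t = (r₁ + r₂)/2 = 1.737×10¹² m.
At r₁: circular v_c1 = √(μ/r₁) = 54620 m/s; transfer-perihelion v_p = √[μ(2/r₁ − 1/a_t)] = 76750 m/s.
Δv₁ = v_p − v_c1 = 22130 m/s.
At r₂: circular v_c2 = √(μ/r₂) = 6220 m/s; transfer-aphelion v_a = √[μ(2/r₂ − 1/a_t)] = 995.3 m/s.
Δv₂ = v_c2 − v_a = 5225 m/s.
Total Δv = Δv₁ + Δv₂ = 27350 m/s = 27.35 km/s.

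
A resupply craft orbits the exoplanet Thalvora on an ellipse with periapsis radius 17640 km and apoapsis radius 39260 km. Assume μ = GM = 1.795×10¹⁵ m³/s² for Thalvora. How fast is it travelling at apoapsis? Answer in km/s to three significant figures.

Semi-major axis a = (r_p + r_a)/2 = 28450 km = 2.845×10⁷ m.
Vis-viva: v² = μ(2/r − 1/a) = 1.795×10¹⁵ × (5.094×10⁻⁸ − 3.515×10⁻⁸) = 2.835×10⁷ m²/s².
v = 5324 m/s = 5.324 km/s.

v ≈ 5.32 km/s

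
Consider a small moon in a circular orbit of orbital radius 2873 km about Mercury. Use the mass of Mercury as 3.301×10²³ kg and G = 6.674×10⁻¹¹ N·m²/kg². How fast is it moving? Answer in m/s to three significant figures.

v ≈ 2770 m/s

μ = GM = 6.674×10⁻¹¹ × 3.301×10²³ = 2.203×10¹³ m³/s².
r = 2873 km = 2.873×10⁶ m.
For a circular orbit v = √(μ/r) = √(2.203×10¹³ / 2.873×10⁶) = √(7.668×10⁶) = 2769 m/s.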